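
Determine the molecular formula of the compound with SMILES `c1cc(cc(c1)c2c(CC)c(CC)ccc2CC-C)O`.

C19H24O

Heavy atoms from the SMILES: 19 C, 1 O.
Implicit hydrogens by atom environment:
  6 × C (aromatic): 1 H each → 6
  6 × C (aromatic): no H
  4 × C: 2 H each → 8
  3 × C: 3 H each → 9
  1 × O: 1 H
  Total hydrogens = 24.
Molecular formula: C19H24O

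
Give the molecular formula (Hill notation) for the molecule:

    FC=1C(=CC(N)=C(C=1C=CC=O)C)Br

Heavy atoms from the SMILES: 1 Br, 10 C, 1 F, 1 N, 1 O.
Implicit hydrogens by atom environment:
  5 × C (aromatic): no H
  3 × C: 1 H each → 3
  1 × Br: no H
  1 × C: 3 H
  1 × C (aromatic): 1 H
  1 × F: no H
  1 × N: 2 H
  1 × O: no H
  Total hydrogens = 9.
Molecular formula: C10H9BrFNO

C10H9BrFNO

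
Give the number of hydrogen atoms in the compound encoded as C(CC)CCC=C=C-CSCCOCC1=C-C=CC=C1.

Hydrogens are implicit in SMILES; fill each atom to its normal valence:
  8 × C: 2 H each → 16
  5 × C (aromatic): 1 H each → 5
  2 × C: 1 H each → 2
  1 × C: 3 H
  1 × C: no H
  1 × C (aromatic): no H
  1 × O: no H
  1 × S: no H
  Total hydrogens = 26.

26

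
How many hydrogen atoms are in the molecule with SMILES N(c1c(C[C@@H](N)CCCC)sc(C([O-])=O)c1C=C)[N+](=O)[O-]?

Hydrogens are implicit in SMILES; fill each atom to its normal valence:
  5 × C: 2 H each → 10
  4 × C (aromatic): no H
  2 × C: 1 H each → 2
  2 × O: no H
  2 × O (charge -1): no H
  1 × C: 3 H
  1 × C: no H
  1 × N: 2 H
  1 × N: 1 H
  1 × N (charge +1): no H
  1 × S (aromatic): no H
  Total hydrogens = 18.

18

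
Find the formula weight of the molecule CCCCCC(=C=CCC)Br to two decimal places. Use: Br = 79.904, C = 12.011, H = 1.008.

217.15

Molecular formula: C10H17Br.
M = 1×79.904 + 10×12.011 + 17×1.008 = 217.15 g/mol.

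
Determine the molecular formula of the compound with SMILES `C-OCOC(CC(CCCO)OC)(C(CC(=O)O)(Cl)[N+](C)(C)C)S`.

Heavy atoms from the SMILES: 15 C, 1 Cl, 1 N, 6 O, 1 S.
Implicit hydrogens by atom environment:
  6 × C: 2 H each → 12
  5 × C: 3 H each → 15
  4 × O: no H
  3 × C: no H
  2 × O: 1 H each → 2
  1 × C: 1 H
  1 × Cl: no H
  1 × N (charge +1): no H
  1 × S: 1 H
  Total hydrogens = 31.
Net charge +1.
Molecular formula: C15H31ClNO6S+

C15H31ClNO6S+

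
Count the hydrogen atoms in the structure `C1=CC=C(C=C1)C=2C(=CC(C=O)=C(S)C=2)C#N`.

Hydrogens are implicit in SMILES; fill each atom to its normal valence:
  7 × C (aromatic): 1 H each → 7
  5 × C (aromatic): no H
  1 × C: 1 H
  1 × C: no H
  1 × N: no H
  1 × O: no H
  1 × S: 1 H
  Total hydrogens = 9.

9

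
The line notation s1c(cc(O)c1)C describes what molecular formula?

Heavy atoms from the SMILES: 5 C, 1 O, 1 S.
Implicit hydrogens by atom environment:
  2 × C (aromatic): 1 H each → 2
  2 × C (aromatic): no H
  1 × C: 3 H
  1 × O: 1 H
  1 × S (aromatic): no H
  Total hydrogens = 6.
Molecular formula: C5H6OS

C5H6OS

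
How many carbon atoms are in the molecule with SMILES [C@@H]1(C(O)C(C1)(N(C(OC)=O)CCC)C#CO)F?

11

The symbol for carbon appears 11 times in the SMILES.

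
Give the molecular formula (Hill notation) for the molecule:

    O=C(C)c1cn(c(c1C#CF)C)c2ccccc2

Heavy atoms from the SMILES: 15 C, 1 F, 1 N, 1 O.
Implicit hydrogens by atom environment:
  6 × C (aromatic): 1 H each → 6
  4 × C (aromatic): no H
  3 × C: no H
  2 × C: 3 H each → 6
  1 × F: no H
  1 × N (aromatic): no H
  1 × O: no H
  Total hydrogens = 12.
Molecular formula: C15H12FNO

C15H12FNO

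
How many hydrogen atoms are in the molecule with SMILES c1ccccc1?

Hydrogens are implicit in SMILES; fill each atom to its normal valence:
  6 × C (aromatic): 1 H each → 6
  Total hydrogens = 6.

6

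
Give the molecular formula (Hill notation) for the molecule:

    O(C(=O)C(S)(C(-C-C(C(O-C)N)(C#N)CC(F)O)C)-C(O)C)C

Heavy atoms from the SMILES: 14 C, 1 F, 2 N, 5 O, 1 S.
Implicit hydrogens by atom environment:
  4 × C: 3 H each → 12
  4 × C: 1 H each → 4
  4 × C: no H
  3 × O: no H
  2 × C: 2 H each → 4
  2 × O: 1 H each → 2
  1 × F: no H
  1 × N: 2 H
  1 × N: no H
  1 × S: 1 H
  Total hydrogens = 25.
Molecular formula: C14H25FN2O5S

C14H25FN2O5S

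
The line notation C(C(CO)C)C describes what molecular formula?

Heavy atoms from the SMILES: 5 C, 1 O.
Implicit hydrogens by atom environment:
  2 × C: 3 H each → 6
  2 × C: 2 H each → 4
  1 × C: 1 H
  1 × O: 1 H
  Total hydrogens = 12.
Molecular formula: C5H12O

C5H12O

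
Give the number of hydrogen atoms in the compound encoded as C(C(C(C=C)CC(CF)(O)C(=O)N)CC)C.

Hydrogens are implicit in SMILES; fill each atom to its normal valence:
  5 × C: 2 H each → 10
  3 × C: 1 H each → 3
  2 × C: 3 H each → 6
  2 × C: no H
  1 × F: no H
  1 × N: 2 H
  1 × O: 1 H
  1 × O: no H
  Total hydrogens = 22.

22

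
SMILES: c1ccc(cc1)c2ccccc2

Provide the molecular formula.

Heavy atoms from the SMILES: 12 C.
Implicit hydrogens by atom environment:
  10 × C (aromatic): 1 H each → 10
  2 × C (aromatic): no H
  Total hydrogens = 10.
Molecular formula: C12H10

C12H10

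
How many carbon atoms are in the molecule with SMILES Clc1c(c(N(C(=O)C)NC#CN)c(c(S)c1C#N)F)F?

11

The symbol for carbon appears 11 times in the SMILES. Lowercase c denotes aromatic carbon and counts toward C.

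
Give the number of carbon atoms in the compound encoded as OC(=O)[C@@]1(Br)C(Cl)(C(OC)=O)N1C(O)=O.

The symbol for carbon appears 6 times in the SMILES. (Cl is a single chlorine, not C + l.)

6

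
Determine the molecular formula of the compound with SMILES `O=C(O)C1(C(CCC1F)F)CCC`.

C9H14F2O2

Heavy atoms from the SMILES: 9 C, 2 F, 2 O.
Implicit hydrogens by atom environment:
  4 × C: 2 H each → 8
  2 × C: 1 H each → 2
  2 × C: no H
  2 × F: no H
  1 × C: 3 H
  1 × O: 1 H
  1 × O: no H
  Total hydrogens = 14.
Molecular formula: C9H14F2O2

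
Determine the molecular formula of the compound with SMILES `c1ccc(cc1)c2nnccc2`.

Heavy atoms from the SMILES: 10 C, 2 N.
Implicit hydrogens by atom environment:
  8 × C (aromatic): 1 H each → 8
  2 × C (aromatic): no H
  2 × N (aromatic): no H
  Total hydrogens = 8.
Molecular formula: C10H8N2

C10H8N2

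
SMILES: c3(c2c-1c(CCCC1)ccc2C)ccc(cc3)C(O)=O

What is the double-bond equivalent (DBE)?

10

Molecular formula from the SMILES: C18H18O2.
DoU = (2C + 2 + N − H − X)/2 = (2·18 + 2 + 0 − 18 − 0)/2 = 20/2 = 10.
(Structurally: 3 ring(s) + 7 π bond(s) = 10.)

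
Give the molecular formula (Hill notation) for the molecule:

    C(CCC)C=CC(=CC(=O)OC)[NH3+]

C10H18NO2+

Heavy atoms from the SMILES: 10 C, 1 N, 2 O.
Implicit hydrogens by atom environment:
  3 × C: 2 H each → 6
  3 × C: 1 H each → 3
  2 × C: 3 H each → 6
  2 × C: no H
  2 × O: no H
  1 × N (charge +1): 3 H
  Total hydrogens = 18.
Net charge +1.
Molecular formula: C10H18NO2+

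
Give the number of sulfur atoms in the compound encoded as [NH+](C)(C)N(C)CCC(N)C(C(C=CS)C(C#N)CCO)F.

The symbol for sulfur appears 1 time in the SMILES.

1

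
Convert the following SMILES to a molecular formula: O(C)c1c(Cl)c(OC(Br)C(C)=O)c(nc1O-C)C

C11H13BrClNO4

Heavy atoms from the SMILES: 1 Br, 11 C, 1 Cl, 1 N, 4 O.
Implicit hydrogens by atom environment:
  5 × C (aromatic): no H
  4 × C: 3 H each → 12
  4 × O: no H
  1 × Br: no H
  1 × C: 1 H
  1 × C: no H
  1 × Cl: no H
  1 × N (aromatic): no H
  Total hydrogens = 13.
Molecular formula: C11H13BrClNO4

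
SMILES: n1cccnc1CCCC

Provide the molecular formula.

C8H12N2

Heavy atoms from the SMILES: 8 C, 2 N.
Implicit hydrogens by atom environment:
  3 × C: 2 H each → 6
  3 × C (aromatic): 1 H each → 3
  2 × N (aromatic): no H
  1 × C: 3 H
  1 × C (aromatic): no H
  Total hydrogens = 12.
Molecular formula: C8H12N2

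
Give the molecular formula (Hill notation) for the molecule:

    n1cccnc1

Heavy atoms from the SMILES: 4 C, 2 N.
Implicit hydrogens by atom environment:
  4 × C (aromatic): 1 H each → 4
  2 × N (aromatic): no H
  Total hydrogens = 4.
Molecular formula: C4H4N2

C4H4N2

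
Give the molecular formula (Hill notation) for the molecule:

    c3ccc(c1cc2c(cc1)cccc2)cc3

C16H12

Heavy atoms from the SMILES: 16 C.
Implicit hydrogens by atom environment:
  12 × C (aromatic): 1 H each → 12
  4 × C (aromatic): no H
  Total hydrogens = 12.
Molecular formula: C16H12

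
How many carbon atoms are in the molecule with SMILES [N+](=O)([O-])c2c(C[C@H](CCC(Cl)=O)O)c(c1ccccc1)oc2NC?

16

The symbol for carbon appears 16 times in the SMILES. Lowercase c denotes aromatic carbon and counts toward C.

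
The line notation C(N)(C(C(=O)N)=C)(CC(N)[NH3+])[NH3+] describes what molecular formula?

Heavy atoms from the SMILES: 6 C, 5 N, 1 O.
Implicit hydrogens by atom environment:
  3 × C: no H
  3 × N: 2 H each → 6
  2 × C: 2 H each → 4
  2 × N (charge +1): 3 H each → 6
  1 × C: 1 H
  1 × O: no H
  Total hydrogens = 17.
Net charge +2.
Molecular formula: [C6H17N5O]2+

[C6H17N5O]2+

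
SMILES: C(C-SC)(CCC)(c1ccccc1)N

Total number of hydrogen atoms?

19

Hydrogens are implicit in SMILES; fill each atom to its normal valence:
  5 × C (aromatic): 1 H each → 5
  3 × C: 2 H each → 6
  2 × C: 3 H each → 6
  1 × C: no H
  1 × C (aromatic): no H
  1 × N: 2 H
  1 × S: no H
  Total hydrogens = 19.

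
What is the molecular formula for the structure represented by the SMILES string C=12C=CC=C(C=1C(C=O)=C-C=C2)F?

C11H7FO

Heavy atoms from the SMILES: 11 C, 1 F, 1 O.
Implicit hydrogens by atom environment:
  6 × C (aromatic): 1 H each → 6
  4 × C (aromatic): no H
  1 × C: 1 H
  1 × F: no H
  1 × O: no H
  Total hydrogens = 7.
Molecular formula: C11H7FO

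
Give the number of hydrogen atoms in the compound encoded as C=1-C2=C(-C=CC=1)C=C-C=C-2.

8

Hydrogens are implicit in SMILES; fill each atom to its normal valence:
  8 × C (aromatic): 1 H each → 8
  2 × C (aromatic): no H
  Total hydrogens = 8.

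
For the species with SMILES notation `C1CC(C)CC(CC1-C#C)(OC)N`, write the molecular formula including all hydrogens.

Heavy atoms from the SMILES: 11 C, 1 N, 1 O.
Implicit hydrogens by atom environment:
  4 × C: 2 H each → 8
  3 × C: 1 H each → 3
  2 × C: 3 H each → 6
  2 × C: no H
  1 × N: 2 H
  1 × O: no H
  Total hydrogens = 19.
Molecular formula: C11H19NO

C11H19NO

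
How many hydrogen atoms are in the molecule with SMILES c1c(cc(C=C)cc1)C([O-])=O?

7

Hydrogens are implicit in SMILES; fill each atom to its normal valence:
  4 × C (aromatic): 1 H each → 4
  2 × C (aromatic): no H
  1 × C: 2 H
  1 × C: 1 H
  1 × C: no H
  1 × O: no H
  1 × O (charge -1): no H
  Total hydrogens = 7.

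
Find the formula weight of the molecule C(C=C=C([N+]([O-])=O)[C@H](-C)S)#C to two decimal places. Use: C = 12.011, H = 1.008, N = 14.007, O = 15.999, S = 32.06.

Molecular formula: C7H7NO2S.
M = 7×12.011 + 7×1.008 + 1×14.007 + 2×15.999 + 1×32.06 = 169.20 g/mol.

169.20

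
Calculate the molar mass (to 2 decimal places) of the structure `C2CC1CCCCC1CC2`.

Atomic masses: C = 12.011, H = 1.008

Molecular formula: C10H18.
M = 10×12.011 + 18×1.008 = 138.25 g/mol.

138.25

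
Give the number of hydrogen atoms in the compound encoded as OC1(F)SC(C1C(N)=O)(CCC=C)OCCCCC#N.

Hydrogens are implicit in SMILES; fill each atom to its normal valence:
  7 × C: 2 H each → 14
  4 × C: no H
  2 × C: 1 H each → 2
  2 × O: no H
  1 × F: no H
  1 × N: 2 H
  1 × N: no H
  1 × O: 1 H
  1 × S: no H
  Total hydrogens = 19.

19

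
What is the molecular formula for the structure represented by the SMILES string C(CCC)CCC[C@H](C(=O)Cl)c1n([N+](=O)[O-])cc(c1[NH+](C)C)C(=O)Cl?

Heavy atoms from the SMILES: 16 C, 2 Cl, 3 N, 4 O.
Implicit hydrogens by atom environment:
  6 × C: 2 H each → 12
  3 × C: 3 H each → 9
  3 × C (aromatic): no H
  3 × O: no H
  2 × C: no H
  2 × Cl: no H
  1 × C (aromatic): 1 H
  1 × C: 1 H
  1 × N (charge +1): 1 H
  1 × N (aromatic): no H
  1 × N (charge +1): no H
  1 × O (charge -1): no H
  Total hydrogens = 24.
Net charge +1.
Molecular formula: C16H24Cl2N3O4+

C16H24Cl2N3O4+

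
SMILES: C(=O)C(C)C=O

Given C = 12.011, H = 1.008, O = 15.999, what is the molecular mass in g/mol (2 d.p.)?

Molecular formula: C4H6O2.
M = 4×12.011 + 6×1.008 + 2×15.999 = 86.09 g/mol.

86.09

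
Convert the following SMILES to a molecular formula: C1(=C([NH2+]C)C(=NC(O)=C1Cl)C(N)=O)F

C7H8ClFN3O2+

Heavy atoms from the SMILES: 7 C, 1 Cl, 1 F, 3 N, 2 O.
Implicit hydrogens by atom environment:
  5 × C (aromatic): no H
  1 × C: 3 H
  1 × C: no H
  1 × Cl: no H
  1 × F: no H
  1 × N (charge +1): 2 H
  1 × N: 2 H
  1 × N (aromatic): no H
  1 × O: 1 H
  1 × O: no H
  Total hydrogens = 8.
Net charge +1.
Molecular formula: C7H8ClFN3O2+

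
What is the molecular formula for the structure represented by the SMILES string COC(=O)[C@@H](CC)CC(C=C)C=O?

C10H16O3

Heavy atoms from the SMILES: 10 C, 3 O.
Implicit hydrogens by atom environment:
  4 × C: 1 H each → 4
  3 × C: 2 H each → 6
  3 × O: no H
  2 × C: 3 H each → 6
  1 × C: no H
  Total hydrogens = 16.
Molecular formula: C10H16O3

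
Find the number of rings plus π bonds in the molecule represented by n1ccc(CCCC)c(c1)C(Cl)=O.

5

Molecular formula from the SMILES: C10H12ClNO.
DoU = (2C + 2 + N − H − X)/2 = (2·10 + 2 + 1 − 12 − 1)/2 = 10/2 = 5.
(Structurally: 1 ring(s) + 4 π bond(s) = 5.)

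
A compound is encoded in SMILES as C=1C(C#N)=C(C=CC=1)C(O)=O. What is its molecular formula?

C8H5NO2

Heavy atoms from the SMILES: 8 C, 1 N, 2 O.
Implicit hydrogens by atom environment:
  4 × C (aromatic): 1 H each → 4
  2 × C (aromatic): no H
  2 × C: no H
  1 × N: no H
  1 × O: 1 H
  1 × O: no H
  Total hydrogens = 5.
Molecular formula: C8H5NO2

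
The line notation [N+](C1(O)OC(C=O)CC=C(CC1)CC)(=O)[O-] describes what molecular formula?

C10H15NO5

Heavy atoms from the SMILES: 10 C, 1 N, 5 O.
Implicit hydrogens by atom environment:
  4 × C: 2 H each → 8
  3 × C: 1 H each → 3
  3 × O: no H
  2 × C: no H
  1 × C: 3 H
  1 × N (charge +1): no H
  1 × O: 1 H
  1 × O (charge -1): no H
  Total hydrogens = 15.
Molecular formula: C10H15NO5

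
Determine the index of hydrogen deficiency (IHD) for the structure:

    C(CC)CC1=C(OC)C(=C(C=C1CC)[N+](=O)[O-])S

Molecular formula from the SMILES: C13H19NO3S.
DoU = (2C + 2 + N − H − X)/2 = (2·13 + 2 + 1 − 19 − 0)/2 = 10/2 = 5.
(Structurally: 1 ring(s) + 4 π bond(s) = 5.)

5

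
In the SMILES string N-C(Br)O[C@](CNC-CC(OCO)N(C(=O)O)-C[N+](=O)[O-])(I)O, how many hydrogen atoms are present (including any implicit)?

18

Hydrogens are implicit in SMILES; fill each atom to its normal valence:
  5 × C: 2 H each → 10
  4 × O: no H
  3 × O: 1 H each → 3
  2 × C: 1 H each → 2
  2 × C: no H
  1 × Br: no H
  1 × I: no H
  1 × N: 2 H
  1 × N: 1 H
  1 × N: no H
  1 × N (charge +1): no H
  1 × O (charge -1): no H
  Total hydrogens = 18.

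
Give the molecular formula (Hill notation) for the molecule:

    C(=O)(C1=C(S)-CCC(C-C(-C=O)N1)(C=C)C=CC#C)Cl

C15H16ClNO2S

Heavy atoms from the SMILES: 15 C, 1 Cl, 1 N, 2 O, 1 S.
Implicit hydrogens by atom environment:
  6 × C: 1 H each → 6
  5 × C: no H
  4 × C: 2 H each → 8
  2 × O: no H
  1 × Cl: no H
  1 × N: 1 H
  1 × S: 1 H
  Total hydrogens = 16.
Molecular formula: C15H16ClNO2S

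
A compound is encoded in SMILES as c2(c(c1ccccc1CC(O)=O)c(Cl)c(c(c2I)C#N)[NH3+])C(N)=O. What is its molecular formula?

C16H12ClIN3O3+

Heavy atoms from the SMILES: 16 C, 1 Cl, 1 I, 3 N, 3 O.
Implicit hydrogens by atom environment:
  8 × C (aromatic): no H
  4 × C (aromatic): 1 H each → 4
  3 × C: no H
  2 × O: no H
  1 × C: 2 H
  1 × Cl: no H
  1 × I: no H
  1 × N (charge +1): 3 H
  1 × N: 2 H
  1 × N: no H
  1 × O: 1 H
  Total hydrogens = 12.
Net charge +1.
Molecular formula: C16H12ClIN3O3+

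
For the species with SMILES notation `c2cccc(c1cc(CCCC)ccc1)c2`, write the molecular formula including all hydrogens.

C16H18

Heavy atoms from the SMILES: 16 C.
Implicit hydrogens by atom environment:
  9 × C (aromatic): 1 H each → 9
  3 × C: 2 H each → 6
  3 × C (aromatic): no H
  1 × C: 3 H
  Total hydrogens = 18.
Molecular formula: C16H18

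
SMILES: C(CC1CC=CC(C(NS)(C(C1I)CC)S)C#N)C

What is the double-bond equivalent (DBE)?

Molecular formula from the SMILES: C14H23IN2S2.
DoU = (2C + 2 + N − H − X)/2 = (2·14 + 2 + 2 − 23 − 1)/2 = 8/2 = 4.
(Structurally: 1 ring(s) + 3 π bond(s) = 4.)

4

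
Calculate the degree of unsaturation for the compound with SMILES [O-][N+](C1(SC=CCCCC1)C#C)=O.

5

Molecular formula from the SMILES: C9H11NO2S.
DoU = (2C + 2 + N − H − X)/2 = (2·9 + 2 + 1 − 11 − 0)/2 = 10/2 = 5.
(Structurally: 1 ring(s) + 4 π bond(s) = 5.)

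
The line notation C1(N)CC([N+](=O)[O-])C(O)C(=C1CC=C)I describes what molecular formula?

C9H13IN2O3

Heavy atoms from the SMILES: 9 C, 1 I, 2 N, 3 O.
Implicit hydrogens by atom environment:
  4 × C: 1 H each → 4
  3 × C: 2 H each → 6
  2 × C: no H
  1 × I: no H
  1 × N: 2 H
  1 × N (charge +1): no H
  1 × O: 1 H
  1 × O: no H
  1 × O (charge -1): no H
  Total hydrogens = 13.
Molecular formula: C9H13IN2O3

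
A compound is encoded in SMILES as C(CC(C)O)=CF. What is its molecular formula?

Heavy atoms from the SMILES: 5 C, 1 F, 1 O.
Implicit hydrogens by atom environment:
  3 × C: 1 H each → 3
  1 × C: 3 H
  1 × C: 2 H
  1 × F: no H
  1 × O: 1 H
  Total hydrogens = 9.
Molecular formula: C5H9FO

C5H9FO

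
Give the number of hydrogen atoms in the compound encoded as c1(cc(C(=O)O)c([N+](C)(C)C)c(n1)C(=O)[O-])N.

Hydrogens are implicit in SMILES; fill each atom to its normal valence:
  4 × C (aromatic): no H
  3 × C: 3 H each → 9
  2 × C: no H
  2 × O: no H
  1 × C (aromatic): 1 H
  1 × N: 2 H
  1 × N (aromatic): no H
  1 × N (charge +1): no H
  1 × O: 1 H
  1 × O (charge -1): no H
  Total hydrogens = 13.

13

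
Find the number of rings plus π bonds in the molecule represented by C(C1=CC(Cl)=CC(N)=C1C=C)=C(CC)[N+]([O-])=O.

Molecular formula from the SMILES: C12H13ClN2O2.
DoU = (2C + 2 + N − H − X)/2 = (2·12 + 2 + 2 − 13 − 1)/2 = 14/2 = 7.
(Structurally: 1 ring(s) + 6 π bond(s) = 7.)

7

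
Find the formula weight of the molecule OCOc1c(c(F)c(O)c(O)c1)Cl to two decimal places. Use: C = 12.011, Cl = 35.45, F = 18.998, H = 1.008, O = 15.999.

208.57

Molecular formula: C7H6ClFO4.
M = 7×12.011 + 1×35.45 + 1×18.998 + 6×1.008 + 4×15.999 = 208.57 g/mol.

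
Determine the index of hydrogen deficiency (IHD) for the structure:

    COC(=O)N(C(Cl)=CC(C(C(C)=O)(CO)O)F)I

Molecular formula from the SMILES: C9H12ClFINO5.
DoU = (2C + 2 + N − H − X)/2 = (2·9 + 2 + 1 − 12 − 3)/2 = 6/2 = 3.
(Structurally: 0 ring(s) + 3 π bond(s) = 3.)

3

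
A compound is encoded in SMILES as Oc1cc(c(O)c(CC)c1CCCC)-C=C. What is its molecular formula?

C14H20O2

Heavy atoms from the SMILES: 14 C, 2 O.
Implicit hydrogens by atom environment:
  5 × C: 2 H each → 10
  5 × C (aromatic): no H
  2 × C: 3 H each → 6
  2 × O: 1 H each → 2
  1 × C (aromatic): 1 H
  1 × C: 1 H
  Total hydrogens = 20.
Molecular formula: C14H20O2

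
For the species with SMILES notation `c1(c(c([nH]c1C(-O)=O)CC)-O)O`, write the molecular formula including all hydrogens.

C7H9NO4

Heavy atoms from the SMILES: 7 C, 1 N, 4 O.
Implicit hydrogens by atom environment:
  4 × C (aromatic): no H
  3 × O: 1 H each → 3
  1 × C: 3 H
  1 × C: 2 H
  1 × C: no H
  1 × N (aromatic): 1 H
  1 × O: no H
  Total hydrogens = 9.
Molecular formula: C7H9NO4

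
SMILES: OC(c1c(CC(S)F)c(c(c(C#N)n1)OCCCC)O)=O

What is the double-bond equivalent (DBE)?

7

Molecular formula from the SMILES: C13H15FN2O4S.
DoU = (2C + 2 + N − H − X)/2 = (2·13 + 2 + 2 − 15 − 1)/2 = 14/2 = 7.
(Structurally: 1 ring(s) + 6 π bond(s) = 7.)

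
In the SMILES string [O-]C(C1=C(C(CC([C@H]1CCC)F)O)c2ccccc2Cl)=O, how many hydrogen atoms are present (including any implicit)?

Hydrogens are implicit in SMILES; fill each atom to its normal valence:
  4 × C (aromatic): 1 H each → 4
  3 × C: 2 H each → 6
  3 × C: 1 H each → 3
  3 × C: no H
  2 × C (aromatic): no H
  1 × C: 3 H
  1 × Cl: no H
  1 × F: no H
  1 × O: 1 H
  1 × O: no H
  1 × O (charge -1): no H
  Total hydrogens = 17.

17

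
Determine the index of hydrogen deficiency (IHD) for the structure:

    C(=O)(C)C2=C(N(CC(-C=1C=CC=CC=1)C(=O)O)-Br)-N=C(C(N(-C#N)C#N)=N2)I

Molecular formula from the SMILES: C17H12BrIN6O3.
DoU = (2C + 2 + N − H − X)/2 = (2·17 + 2 + 6 − 12 − 2)/2 = 28/2 = 14.
(Structurally: 2 ring(s) + 12 π bond(s) = 14.)

14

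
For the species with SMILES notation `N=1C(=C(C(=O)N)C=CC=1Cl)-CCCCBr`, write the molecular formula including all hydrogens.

C10H12BrClN2O

Heavy atoms from the SMILES: 1 Br, 10 C, 1 Cl, 2 N, 1 O.
Implicit hydrogens by atom environment:
  4 × C: 2 H each → 8
  3 × C (aromatic): no H
  2 × C (aromatic): 1 H each → 2
  1 × Br: no H
  1 × C: no H
  1 × Cl: no H
  1 × N: 2 H
  1 × N (aromatic): no H
  1 × O: no H
  Total hydrogens = 12.
Molecular formula: C10H12BrClN2O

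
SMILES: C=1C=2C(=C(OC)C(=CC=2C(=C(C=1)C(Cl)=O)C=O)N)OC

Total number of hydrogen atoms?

Hydrogens are implicit in SMILES; fill each atom to its normal valence:
  7 × C (aromatic): no H
  4 × O: no H
  3 × C (aromatic): 1 H each → 3
  2 × C: 3 H each → 6
  1 × C: 1 H
  1 × C: no H
  1 × Cl: no H
  1 × N: 2 H
  Total hydrogens = 12.

12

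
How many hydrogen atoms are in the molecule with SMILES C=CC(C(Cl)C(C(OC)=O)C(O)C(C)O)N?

18

Hydrogens are implicit in SMILES; fill each atom to its normal valence:
  6 × C: 1 H each → 6
  2 × C: 3 H each → 6
  2 × O: 1 H each → 2
  2 × O: no H
  1 × C: 2 H
  1 × C: no H
  1 × Cl: no H
  1 × N: 2 H
  Total hydrogens = 18.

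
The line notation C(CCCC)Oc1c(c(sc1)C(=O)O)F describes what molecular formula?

C10H13FO3S

Heavy atoms from the SMILES: 10 C, 1 F, 3 O, 1 S.
Implicit hydrogens by atom environment:
  4 × C: 2 H each → 8
  3 × C (aromatic): no H
  2 × O: no H
  1 × C: 3 H
  1 × C (aromatic): 1 H
  1 × C: no H
  1 × F: no H
  1 × O: 1 H
  1 × S (aromatic): no H
  Total hydrogens = 13.
Molecular formula: C10H13FO3S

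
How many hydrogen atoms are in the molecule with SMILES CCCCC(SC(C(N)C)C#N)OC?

Hydrogens are implicit in SMILES; fill each atom to its normal valence:
  3 × C: 3 H each → 9
  3 × C: 2 H each → 6
  3 × C: 1 H each → 3
  1 × C: no H
  1 × N: 2 H
  1 × N: no H
  1 × O: no H
  1 × S: no H
  Total hydrogens = 20.

20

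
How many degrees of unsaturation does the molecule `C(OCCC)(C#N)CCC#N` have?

Molecular formula from the SMILES: C8H12N2O.
DoU = (2C + 2 + N − H − X)/2 = (2·8 + 2 + 2 − 12 − 0)/2 = 8/2 = 4.
(Structurally: 0 ring(s) + 4 π bond(s) = 4.)

4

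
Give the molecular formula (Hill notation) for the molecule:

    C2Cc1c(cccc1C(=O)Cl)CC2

C11H11ClO

Heavy atoms from the SMILES: 11 C, 1 Cl, 1 O.
Implicit hydrogens by atom environment:
  4 × C: 2 H each → 8
  3 × C (aromatic): 1 H each → 3
  3 × C (aromatic): no H
  1 × C: no H
  1 × Cl: no H
  1 × O: no H
  Total hydrogens = 11.
Molecular formula: C11H11ClO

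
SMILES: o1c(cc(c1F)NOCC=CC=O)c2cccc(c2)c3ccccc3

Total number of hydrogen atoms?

Hydrogens are implicit in SMILES; fill each atom to its normal valence:
  10 × C (aromatic): 1 H each → 10
  6 × C (aromatic): no H
  3 × C: 1 H each → 3
  2 × O: no H
  1 × C: 2 H
  1 × F: no H
  1 × N: 1 H
  1 × O (aromatic): no H
  Total hydrogens = 16.

16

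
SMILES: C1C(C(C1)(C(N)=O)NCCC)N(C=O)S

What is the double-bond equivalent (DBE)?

3

Molecular formula from the SMILES: C9H17N3O2S.
DoU = (2C + 2 + N − H − X)/2 = (2·9 + 2 + 3 − 17 − 0)/2 = 6/2 = 3.
(Structurally: 1 ring(s) + 2 π bond(s) = 3.)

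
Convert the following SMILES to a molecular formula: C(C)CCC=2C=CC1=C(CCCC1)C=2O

Heavy atoms from the SMILES: 14 C, 1 O.
Implicit hydrogens by atom environment:
  7 × C: 2 H each → 14
  4 × C (aromatic): no H
  2 × C (aromatic): 1 H each → 2
  1 × C: 3 H
  1 × O: 1 H
  Total hydrogens = 20.
Molecular formula: C14H20O

C14H20O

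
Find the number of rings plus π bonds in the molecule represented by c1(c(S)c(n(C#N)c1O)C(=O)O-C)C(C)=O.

7

Molecular formula from the SMILES: C9H8N2O4S.
DoU = (2C + 2 + N − H − X)/2 = (2·9 + 2 + 2 − 8 − 0)/2 = 14/2 = 7.
(Structurally: 1 ring(s) + 6 π bond(s) = 7.)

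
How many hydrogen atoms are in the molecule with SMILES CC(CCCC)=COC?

Hydrogens are implicit in SMILES; fill each atom to its normal valence:
  3 × C: 3 H each → 9
  3 × C: 2 H each → 6
  1 × C: 1 H
  1 × C: no H
  1 × O: no H
  Total hydrogens = 16.

16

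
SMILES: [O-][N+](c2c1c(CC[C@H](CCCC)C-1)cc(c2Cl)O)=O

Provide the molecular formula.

Heavy atoms from the SMILES: 14 C, 1 Cl, 1 N, 3 O.
Implicit hydrogens by atom environment:
  6 × C: 2 H each → 12
  5 × C (aromatic): no H
  1 × C: 3 H
  1 × C (aromatic): 1 H
  1 × C: 1 H
  1 × Cl: no H
  1 × N (charge +1): no H
  1 × O: 1 H
  1 × O: no H
  1 × O (charge -1): no H
  Total hydrogens = 18.
Molecular formula: C14H18ClNO3

C14H18ClNO3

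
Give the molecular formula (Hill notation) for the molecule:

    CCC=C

C4H8

Heavy atoms from the SMILES: 4 C.
Implicit hydrogens by atom environment:
  2 × C: 2 H each → 4
  1 × C: 3 H
  1 × C: 1 H
  Total hydrogens = 8.
Molecular formula: C4H8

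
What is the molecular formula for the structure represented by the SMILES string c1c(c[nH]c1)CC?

Heavy atoms from the SMILES: 6 C, 1 N.
Implicit hydrogens by atom environment:
  3 × C (aromatic): 1 H each → 3
  1 × C: 3 H
  1 × C: 2 H
  1 × C (aromatic): no H
  1 × N (aromatic): 1 H
  Total hydrogens = 9.
Molecular formula: C6H9N

C6H9N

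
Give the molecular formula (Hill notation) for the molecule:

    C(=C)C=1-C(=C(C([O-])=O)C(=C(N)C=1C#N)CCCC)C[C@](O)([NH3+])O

C16H21N3O4

Heavy atoms from the SMILES: 16 C, 3 N, 4 O.
Implicit hydrogens by atom environment:
  6 × C (aromatic): no H
  5 × C: 2 H each → 10
  3 × C: no H
  2 × O: 1 H each → 2
  1 × C: 3 H
  1 × C: 1 H
  1 × N (charge +1): 3 H
  1 × N: 2 H
  1 × N: no H
  1 × O: no H
  1 × O (charge -1): no H
  Total hydrogens = 21.
Molecular formula: C16H21N3O4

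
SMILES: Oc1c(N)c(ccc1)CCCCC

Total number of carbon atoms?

The symbol for carbon appears 11 times in the SMILES. Lowercase c denotes aromatic carbon and counts toward C.

11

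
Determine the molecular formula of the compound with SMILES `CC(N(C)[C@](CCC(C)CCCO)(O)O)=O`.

Heavy atoms from the SMILES: 11 C, 1 N, 4 O.
Implicit hydrogens by atom environment:
  5 × C: 2 H each → 10
  3 × C: 3 H each → 9
  3 × O: 1 H each → 3
  2 × C: no H
  1 × C: 1 H
  1 × N: no H
  1 × O: no H
  Total hydrogens = 23.
Molecular formula: C11H23NO4

C11H23NO4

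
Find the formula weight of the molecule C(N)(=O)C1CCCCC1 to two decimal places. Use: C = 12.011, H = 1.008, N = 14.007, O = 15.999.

127.19

Molecular formula: C7H13NO.
M = 7×12.011 + 13×1.008 + 1×14.007 + 1×15.999 = 127.19 g/mol.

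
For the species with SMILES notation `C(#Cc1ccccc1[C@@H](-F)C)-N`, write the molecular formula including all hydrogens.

C10H10FN

Heavy atoms from the SMILES: 10 C, 1 F, 1 N.
Implicit hydrogens by atom environment:
  4 × C (aromatic): 1 H each → 4
  2 × C (aromatic): no H
  2 × C: no H
  1 × C: 3 H
  1 × C: 1 H
  1 × F: no H
  1 × N: 2 H
  Total hydrogens = 10.
Molecular formula: C10H10FN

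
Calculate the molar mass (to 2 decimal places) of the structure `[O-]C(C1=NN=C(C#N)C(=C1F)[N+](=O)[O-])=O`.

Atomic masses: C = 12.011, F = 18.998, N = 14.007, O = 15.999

Molecular formula: C6FN4O4-.
M = 6×12.011 + 1×18.998 + 4×14.007 + 4×15.999 = 211.09 g/mol.

211.09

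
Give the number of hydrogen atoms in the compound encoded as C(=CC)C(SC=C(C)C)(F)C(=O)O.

13

Hydrogens are implicit in SMILES; fill each atom to its normal valence:
  3 × C: 3 H each → 9
  3 × C: 1 H each → 3
  3 × C: no H
  1 × F: no H
  1 × O: 1 H
  1 × O: no H
  1 × S: no H
  Total hydrogens = 13.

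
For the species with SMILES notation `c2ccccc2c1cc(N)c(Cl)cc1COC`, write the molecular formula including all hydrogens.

C14H14ClNO

Heavy atoms from the SMILES: 14 C, 1 Cl, 1 N, 1 O.
Implicit hydrogens by atom environment:
  7 × C (aromatic): 1 H each → 7
  5 × C (aromatic): no H
  1 × C: 3 H
  1 × C: 2 H
  1 × Cl: no H
  1 × N: 2 H
  1 × O: no H
  Total hydrogens = 14.
Molecular formula: C14H14ClNO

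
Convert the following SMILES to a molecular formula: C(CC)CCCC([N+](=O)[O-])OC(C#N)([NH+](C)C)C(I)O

C12H23IN3O4+

Heavy atoms from the SMILES: 12 C, 1 I, 3 N, 4 O.
Implicit hydrogens by atom environment:
  5 × C: 2 H each → 10
  3 × C: 3 H each → 9
  2 × C: 1 H each → 2
  2 × C: no H
  2 × O: no H
  1 × I: no H
  1 × N (charge +1): 1 H
  1 × N (charge +1): no H
  1 × N: no H
  1 × O: 1 H
  1 × O (charge -1): no H
  Total hydrogens = 23.
Net charge +1.
Molecular formula: C12H23IN3O4+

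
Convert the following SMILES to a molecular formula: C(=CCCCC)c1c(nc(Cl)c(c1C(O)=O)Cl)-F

C12H12Cl2FNO2

Heavy atoms from the SMILES: 12 C, 2 Cl, 1 F, 1 N, 2 O.
Implicit hydrogens by atom environment:
  5 × C (aromatic): no H
  3 × C: 2 H each → 6
  2 × C: 1 H each → 2
  2 × Cl: no H
  1 × C: 3 H
  1 × C: no H
  1 × F: no H
  1 × N (aromatic): no H
  1 × O: 1 H
  1 × O: no H
  Total hydrogens = 12.
Molecular formula: C12H12Cl2FNO2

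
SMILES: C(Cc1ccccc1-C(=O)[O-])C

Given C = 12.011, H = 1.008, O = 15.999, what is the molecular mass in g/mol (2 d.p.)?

Molecular formula: C10H11O2-.
M = 10×12.011 + 11×1.008 + 2×15.999 = 163.20 g/mol.

163.20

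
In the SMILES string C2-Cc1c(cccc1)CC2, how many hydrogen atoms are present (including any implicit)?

Hydrogens are implicit in SMILES; fill each atom to its normal valence:
  4 × C: 2 H each → 8
  4 × C (aromatic): 1 H each → 4
  2 × C (aromatic): no H
  Total hydrogens = 12.

12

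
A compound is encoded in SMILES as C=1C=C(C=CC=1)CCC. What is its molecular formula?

Heavy atoms from the SMILES: 9 C.
Implicit hydrogens by atom environment:
  5 × C (aromatic): 1 H each → 5
  2 × C: 2 H each → 4
  1 × C: 3 H
  1 × C (aromatic): no H
  Total hydrogens = 12.
Molecular formula: C9H12

C9H12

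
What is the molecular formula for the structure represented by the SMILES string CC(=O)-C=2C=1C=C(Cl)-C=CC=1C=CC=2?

Heavy atoms from the SMILES: 12 C, 1 Cl, 1 O.
Implicit hydrogens by atom environment:
  6 × C (aromatic): 1 H each → 6
  4 × C (aromatic): no H
  1 × C: 3 H
  1 × C: no H
  1 × Cl: no H
  1 × O: no H
  Total hydrogens = 9.
Molecular formula: C12H9ClO

C12H9ClO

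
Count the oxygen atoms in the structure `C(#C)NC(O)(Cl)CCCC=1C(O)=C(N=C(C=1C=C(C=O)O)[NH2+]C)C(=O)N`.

5

The symbol for oxygen appears 5 times in the SMILES.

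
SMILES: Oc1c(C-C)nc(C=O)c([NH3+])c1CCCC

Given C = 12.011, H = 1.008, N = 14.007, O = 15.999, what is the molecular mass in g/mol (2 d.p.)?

Molecular formula: C12H19N2O2+.
M = 12×12.011 + 19×1.008 + 2×14.007 + 2×15.999 = 223.30 g/mol.

223.30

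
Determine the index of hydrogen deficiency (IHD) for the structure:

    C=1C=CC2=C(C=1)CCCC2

5

Molecular formula from the SMILES: C10H12.
DoU = (2C + 2 + N − H − X)/2 = (2·10 + 2 + 0 − 12 − 0)/2 = 10/2 = 5.
(Structurally: 2 ring(s) + 3 π bond(s) = 5.)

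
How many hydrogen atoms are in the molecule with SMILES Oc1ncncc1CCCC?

12

Hydrogens are implicit in SMILES; fill each atom to its normal valence:
  3 × C: 2 H each → 6
  2 × C (aromatic): 1 H each → 2
  2 × C (aromatic): no H
  2 × N (aromatic): no H
  1 × C: 3 H
  1 × O: 1 H
  Total hydrogens = 12.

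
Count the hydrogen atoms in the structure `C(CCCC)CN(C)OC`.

19

Hydrogens are implicit in SMILES; fill each atom to its normal valence:
  5 × C: 2 H each → 10
  3 × C: 3 H each → 9
  1 × N: no H
  1 × O: no H
  Total hydrogens = 19.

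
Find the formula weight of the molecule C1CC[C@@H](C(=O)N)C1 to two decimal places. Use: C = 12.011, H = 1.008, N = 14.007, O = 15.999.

113.16

Molecular formula: C6H11NO.
M = 6×12.011 + 11×1.008 + 1×14.007 + 1×15.999 = 113.16 g/mol.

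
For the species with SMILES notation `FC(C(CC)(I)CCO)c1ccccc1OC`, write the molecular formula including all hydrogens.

C13H18FIO2

Heavy atoms from the SMILES: 13 C, 1 F, 1 I, 2 O.
Implicit hydrogens by atom environment:
  4 × C (aromatic): 1 H each → 4
  3 × C: 2 H each → 6
  2 × C: 3 H each → 6
  2 × C (aromatic): no H
  1 × C: 1 H
  1 × C: no H
  1 × F: no H
  1 × I: no H
  1 × O: 1 H
  1 × O: no H
  Total hydrogens = 18.
Molecular formula: C13H18FIO2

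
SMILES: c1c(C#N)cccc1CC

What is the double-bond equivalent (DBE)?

Molecular formula from the SMILES: C9H9N.
DoU = (2C + 2 + N − H − X)/2 = (2·9 + 2 + 1 − 9 − 0)/2 = 12/2 = 6.
(Structurally: 1 ring(s) + 5 π bond(s) = 6.)

6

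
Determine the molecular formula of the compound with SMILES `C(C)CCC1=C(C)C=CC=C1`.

C11H16

Heavy atoms from the SMILES: 11 C.
Implicit hydrogens by atom environment:
  4 × C (aromatic): 1 H each → 4
  3 × C: 2 H each → 6
  2 × C: 3 H each → 6
  2 × C (aromatic): no H
  Total hydrogens = 16.
Molecular formula: C11H16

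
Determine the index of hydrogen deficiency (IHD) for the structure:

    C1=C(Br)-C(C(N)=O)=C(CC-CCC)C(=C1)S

Molecular formula from the SMILES: C12H16BrNOS.
DoU = (2C + 2 + N − H − X)/2 = (2·12 + 2 + 1 − 16 − 1)/2 = 10/2 = 5.
(Structurally: 1 ring(s) + 4 π bond(s) = 5.)

5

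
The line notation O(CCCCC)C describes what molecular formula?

Heavy atoms from the SMILES: 6 C, 1 O.
Implicit hydrogens by atom environment:
  4 × C: 2 H each → 8
  2 × C: 3 H each → 6
  1 × O: no H
  Total hydrogens = 14.
Molecular formula: C6H14O

C6H14O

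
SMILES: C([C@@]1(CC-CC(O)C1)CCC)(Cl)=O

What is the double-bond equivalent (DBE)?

2

Molecular formula from the SMILES: C10H17ClO2.
DoU = (2C + 2 + N − H − X)/2 = (2·10 + 2 + 0 − 17 − 1)/2 = 4/2 = 2.
(Structurally: 1 ring(s) + 1 π bond(s) = 2.)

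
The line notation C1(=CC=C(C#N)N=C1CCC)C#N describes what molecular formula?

C10H9N3

Heavy atoms from the SMILES: 10 C, 3 N.
Implicit hydrogens by atom environment:
  3 × C (aromatic): no H
  2 × C: 2 H each → 4
  2 × C (aromatic): 1 H each → 2
  2 × C: no H
  2 × N: no H
  1 × C: 3 H
  1 × N (aromatic): no H
  Total hydrogens = 9.
Molecular formula: C10H9N3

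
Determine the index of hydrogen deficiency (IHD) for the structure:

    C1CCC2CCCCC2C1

2

Molecular formula from the SMILES: C10H18.
DoU = (2C + 2 + N − H − X)/2 = (2·10 + 2 + 0 − 18 − 0)/2 = 4/2 = 2.
(Structurally: 2 ring(s) + 0 π bond(s) = 2.)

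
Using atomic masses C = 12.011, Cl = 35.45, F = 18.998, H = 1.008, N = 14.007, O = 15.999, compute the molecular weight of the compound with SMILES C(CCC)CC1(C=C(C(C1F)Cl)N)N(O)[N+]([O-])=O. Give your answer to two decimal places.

281.71

Molecular formula: C10H17ClFN3O3.
M = 10×12.011 + 1×35.45 + 1×18.998 + 17×1.008 + 3×14.007 + 3×15.999 = 281.71 g/mol.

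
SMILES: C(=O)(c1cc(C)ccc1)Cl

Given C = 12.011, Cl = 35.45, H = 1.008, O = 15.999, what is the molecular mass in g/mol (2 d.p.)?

154.59

Molecular formula: C8H7ClO.
M = 8×12.011 + 1×35.45 + 7×1.008 + 1×15.999 = 154.59 g/mol.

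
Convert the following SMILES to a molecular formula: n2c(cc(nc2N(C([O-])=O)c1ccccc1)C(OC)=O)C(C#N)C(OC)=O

Heavy atoms from the SMILES: 17 C, 4 N, 6 O.
Implicit hydrogens by atom environment:
  6 × C (aromatic): 1 H each → 6
  5 × O: no H
  4 × C (aromatic): no H
  4 × C: no H
  2 × C: 3 H each → 6
  2 × N (aromatic): no H
  2 × N: no H
  1 × C: 1 H
  1 × O (charge -1): no H
  Total hydrogens = 13.
Net charge -1.
Molecular formula: C17H13N4O6-

C17H13N4O6-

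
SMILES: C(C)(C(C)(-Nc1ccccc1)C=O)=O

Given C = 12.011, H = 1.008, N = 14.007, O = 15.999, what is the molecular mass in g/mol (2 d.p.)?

191.23

Molecular formula: C11H13NO2.
M = 11×12.011 + 13×1.008 + 1×14.007 + 2×15.999 = 191.23 g/mol.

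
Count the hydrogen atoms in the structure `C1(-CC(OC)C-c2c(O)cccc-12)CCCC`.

22

Hydrogens are implicit in SMILES; fill each atom to its normal valence:
  5 × C: 2 H each → 10
  3 × C (aromatic): 1 H each → 3
  3 × C (aromatic): no H
  2 × C: 3 H each → 6
  2 × C: 1 H each → 2
  1 × O: 1 H
  1 × O: no H
  Total hydrogens = 22.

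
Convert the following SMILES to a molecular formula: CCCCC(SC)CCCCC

C11H24S

Heavy atoms from the SMILES: 11 C, 1 S.
Implicit hydrogens by atom environment:
  7 × C: 2 H each → 14
  3 × C: 3 H each → 9
  1 × C: 1 H
  1 × S: no H
  Total hydrogens = 24.
Molecular formula: C11H24S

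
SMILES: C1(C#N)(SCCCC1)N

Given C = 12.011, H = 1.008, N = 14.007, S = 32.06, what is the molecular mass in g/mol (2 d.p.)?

Molecular formula: C6H10N2S.
M = 6×12.011 + 10×1.008 + 2×14.007 + 1×32.06 = 142.22 g/mol.

142.22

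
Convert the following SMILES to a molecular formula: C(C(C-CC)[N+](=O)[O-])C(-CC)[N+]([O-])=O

Heavy atoms from the SMILES: 8 C, 2 N, 4 O.
Implicit hydrogens by atom environment:
  4 × C: 2 H each → 8
  2 × C: 3 H each → 6
  2 × C: 1 H each → 2
  2 × N (charge +1): no H
  2 × O: no H
  2 × O (charge -1): no H
  Total hydrogens = 16.
Molecular formula: C8H16N2O4

C8H16N2O4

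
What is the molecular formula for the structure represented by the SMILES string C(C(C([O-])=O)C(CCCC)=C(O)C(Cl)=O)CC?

Heavy atoms from the SMILES: 12 C, 1 Cl, 4 O.
Implicit hydrogens by atom environment:
  5 × C: 2 H each → 10
  4 × C: no H
  2 × C: 3 H each → 6
  2 × O: no H
  1 × C: 1 H
  1 × Cl: no H
  1 × O: 1 H
  1 × O (charge -1): no H
  Total hydrogens = 18.
Net charge -1.
Molecular formula: C12H18ClO4-

C12H18ClO4-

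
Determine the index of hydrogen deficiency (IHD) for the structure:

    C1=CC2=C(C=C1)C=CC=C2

Molecular formula from the SMILES: C10H8.
DoU = (2C + 2 + N − H − X)/2 = (2·10 + 2 + 0 − 8 − 0)/2 = 14/2 = 7.
(Structurally: 2 ring(s) + 5 π bond(s) = 7.)

7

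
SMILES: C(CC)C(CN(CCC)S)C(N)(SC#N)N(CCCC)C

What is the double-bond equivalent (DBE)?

2

Molecular formula from the SMILES: C15H32N4S2.
DoU = (2C + 2 + N − H − X)/2 = (2·15 + 2 + 4 − 32 − 0)/2 = 4/2 = 2.
(Structurally: 0 ring(s) + 2 π bond(s) = 2.)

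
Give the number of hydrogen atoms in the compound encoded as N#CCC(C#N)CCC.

10

Hydrogens are implicit in SMILES; fill each atom to its normal valence:
  3 × C: 2 H each → 6
  2 × C: no H
  2 × N: no H
  1 × C: 3 H
  1 × C: 1 H
  Total hydrogens = 10.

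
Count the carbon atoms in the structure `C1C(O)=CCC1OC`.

The symbol for carbon appears 6 times in the SMILES.

6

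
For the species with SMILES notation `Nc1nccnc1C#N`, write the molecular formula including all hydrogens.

Heavy atoms from the SMILES: 5 C, 4 N.
Implicit hydrogens by atom environment:
  2 × C (aromatic): 1 H each → 2
  2 × C (aromatic): no H
  2 × N (aromatic): no H
  1 × C: no H
  1 × N: 2 H
  1 × N: no H
  Total hydrogens = 4.
Molecular formula: C5H4N4

C5H4N4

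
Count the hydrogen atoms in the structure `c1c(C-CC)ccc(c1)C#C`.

Hydrogens are implicit in SMILES; fill each atom to its normal valence:
  4 × C (aromatic): 1 H each → 4
  2 × C: 2 H each → 4
  2 × C (aromatic): no H
  1 × C: 3 H
  1 × C: 1 H
  1 × C: no H
  Total hydrogens = 12.

12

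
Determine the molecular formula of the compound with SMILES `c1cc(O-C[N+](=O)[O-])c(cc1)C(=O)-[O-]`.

C8H6NO5-

Heavy atoms from the SMILES: 8 C, 1 N, 5 O.
Implicit hydrogens by atom environment:
  4 × C (aromatic): 1 H each → 4
  3 × O: no H
  2 × C (aromatic): no H
  2 × O (charge -1): no H
  1 × C: 2 H
  1 × C: no H
  1 × N (charge +1): no H
  Total hydrogens = 6.
Net charge -1.
Molecular formula: C8H6NO5-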